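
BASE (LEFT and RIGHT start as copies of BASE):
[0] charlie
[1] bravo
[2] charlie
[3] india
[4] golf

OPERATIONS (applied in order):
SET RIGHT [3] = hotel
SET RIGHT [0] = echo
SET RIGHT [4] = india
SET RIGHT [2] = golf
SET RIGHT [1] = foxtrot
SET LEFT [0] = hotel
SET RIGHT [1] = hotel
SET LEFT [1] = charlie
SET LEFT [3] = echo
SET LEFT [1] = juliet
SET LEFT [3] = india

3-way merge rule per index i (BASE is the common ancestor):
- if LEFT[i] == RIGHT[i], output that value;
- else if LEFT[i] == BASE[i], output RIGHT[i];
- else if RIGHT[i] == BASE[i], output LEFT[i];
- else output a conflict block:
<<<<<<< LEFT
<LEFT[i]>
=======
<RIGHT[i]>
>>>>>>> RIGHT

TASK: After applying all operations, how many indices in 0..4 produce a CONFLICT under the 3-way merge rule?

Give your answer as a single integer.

Answer: 2

Derivation:
Final LEFT:  [hotel, juliet, charlie, india, golf]
Final RIGHT: [echo, hotel, golf, hotel, india]
i=0: BASE=charlie L=hotel R=echo all differ -> CONFLICT
i=1: BASE=bravo L=juliet R=hotel all differ -> CONFLICT
i=2: L=charlie=BASE, R=golf -> take RIGHT -> golf
i=3: L=india=BASE, R=hotel -> take RIGHT -> hotel
i=4: L=golf=BASE, R=india -> take RIGHT -> india
Conflict count: 2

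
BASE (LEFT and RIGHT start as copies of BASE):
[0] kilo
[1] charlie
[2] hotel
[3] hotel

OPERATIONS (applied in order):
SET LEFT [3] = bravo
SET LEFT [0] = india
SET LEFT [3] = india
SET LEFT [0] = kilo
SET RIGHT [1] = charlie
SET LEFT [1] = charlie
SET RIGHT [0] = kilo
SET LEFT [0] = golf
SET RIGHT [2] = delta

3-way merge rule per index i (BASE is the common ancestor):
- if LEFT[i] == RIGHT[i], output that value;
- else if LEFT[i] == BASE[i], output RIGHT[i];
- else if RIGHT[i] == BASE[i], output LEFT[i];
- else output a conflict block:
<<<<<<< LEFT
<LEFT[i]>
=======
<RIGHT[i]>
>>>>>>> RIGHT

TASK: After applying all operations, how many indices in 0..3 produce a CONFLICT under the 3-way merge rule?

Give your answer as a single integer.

Final LEFT:  [golf, charlie, hotel, india]
Final RIGHT: [kilo, charlie, delta, hotel]
i=0: L=golf, R=kilo=BASE -> take LEFT -> golf
i=1: L=charlie R=charlie -> agree -> charlie
i=2: L=hotel=BASE, R=delta -> take RIGHT -> delta
i=3: L=india, R=hotel=BASE -> take LEFT -> india
Conflict count: 0

Answer: 0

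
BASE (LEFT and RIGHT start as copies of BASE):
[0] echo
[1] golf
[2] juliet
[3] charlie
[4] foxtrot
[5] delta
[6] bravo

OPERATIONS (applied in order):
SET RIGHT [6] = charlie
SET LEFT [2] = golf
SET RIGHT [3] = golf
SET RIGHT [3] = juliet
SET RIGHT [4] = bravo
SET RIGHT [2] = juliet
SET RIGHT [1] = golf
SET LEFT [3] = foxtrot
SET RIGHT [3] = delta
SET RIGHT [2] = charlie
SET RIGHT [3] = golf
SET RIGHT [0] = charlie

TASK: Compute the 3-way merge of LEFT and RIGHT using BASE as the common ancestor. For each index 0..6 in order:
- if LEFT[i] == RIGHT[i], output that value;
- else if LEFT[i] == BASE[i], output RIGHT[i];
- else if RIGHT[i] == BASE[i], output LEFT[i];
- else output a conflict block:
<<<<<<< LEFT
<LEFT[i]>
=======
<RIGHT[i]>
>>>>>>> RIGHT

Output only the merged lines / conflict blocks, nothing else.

Answer: charlie
golf
<<<<<<< LEFT
golf
=======
charlie
>>>>>>> RIGHT
<<<<<<< LEFT
foxtrot
=======
golf
>>>>>>> RIGHT
bravo
delta
charlie

Derivation:
Final LEFT:  [echo, golf, golf, foxtrot, foxtrot, delta, bravo]
Final RIGHT: [charlie, golf, charlie, golf, bravo, delta, charlie]
i=0: L=echo=BASE, R=charlie -> take RIGHT -> charlie
i=1: L=golf R=golf -> agree -> golf
i=2: BASE=juliet L=golf R=charlie all differ -> CONFLICT
i=3: BASE=charlie L=foxtrot R=golf all differ -> CONFLICT
i=4: L=foxtrot=BASE, R=bravo -> take RIGHT -> bravo
i=5: L=delta R=delta -> agree -> delta
i=6: L=bravo=BASE, R=charlie -> take RIGHT -> charlie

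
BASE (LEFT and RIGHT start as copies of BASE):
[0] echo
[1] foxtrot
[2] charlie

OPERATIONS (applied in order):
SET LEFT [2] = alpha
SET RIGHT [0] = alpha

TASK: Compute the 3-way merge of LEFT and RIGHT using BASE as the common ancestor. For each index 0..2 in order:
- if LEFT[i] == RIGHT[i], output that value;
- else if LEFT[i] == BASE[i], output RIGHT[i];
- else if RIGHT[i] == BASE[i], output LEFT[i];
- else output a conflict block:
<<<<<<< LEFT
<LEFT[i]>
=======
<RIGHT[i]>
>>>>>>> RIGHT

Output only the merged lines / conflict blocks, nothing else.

Answer: alpha
foxtrot
alpha

Derivation:
Final LEFT:  [echo, foxtrot, alpha]
Final RIGHT: [alpha, foxtrot, charlie]
i=0: L=echo=BASE, R=alpha -> take RIGHT -> alpha
i=1: L=foxtrot R=foxtrot -> agree -> foxtrot
i=2: L=alpha, R=charlie=BASE -> take LEFT -> alpha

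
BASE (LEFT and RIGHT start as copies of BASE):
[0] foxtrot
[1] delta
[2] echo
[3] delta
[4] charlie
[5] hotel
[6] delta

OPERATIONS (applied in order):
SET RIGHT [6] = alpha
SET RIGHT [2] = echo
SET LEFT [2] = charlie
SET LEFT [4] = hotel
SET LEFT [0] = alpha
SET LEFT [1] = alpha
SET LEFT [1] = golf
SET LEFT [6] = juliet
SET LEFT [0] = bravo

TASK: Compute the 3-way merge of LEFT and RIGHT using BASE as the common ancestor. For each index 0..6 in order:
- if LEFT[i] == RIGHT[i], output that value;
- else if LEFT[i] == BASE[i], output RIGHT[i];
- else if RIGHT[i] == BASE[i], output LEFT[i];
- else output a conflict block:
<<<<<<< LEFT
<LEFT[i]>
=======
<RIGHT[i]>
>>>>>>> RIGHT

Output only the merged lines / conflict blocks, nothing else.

Final LEFT:  [bravo, golf, charlie, delta, hotel, hotel, juliet]
Final RIGHT: [foxtrot, delta, echo, delta, charlie, hotel, alpha]
i=0: L=bravo, R=foxtrot=BASE -> take LEFT -> bravo
i=1: L=golf, R=delta=BASE -> take LEFT -> golf
i=2: L=charlie, R=echo=BASE -> take LEFT -> charlie
i=3: L=delta R=delta -> agree -> delta
i=4: L=hotel, R=charlie=BASE -> take LEFT -> hotel
i=5: L=hotel R=hotel -> agree -> hotel
i=6: BASE=delta L=juliet R=alpha all differ -> CONFLICT

Answer: bravo
golf
charlie
delta
hotel
hotel
<<<<<<< LEFT
juliet
=======
alpha
>>>>>>> RIGHT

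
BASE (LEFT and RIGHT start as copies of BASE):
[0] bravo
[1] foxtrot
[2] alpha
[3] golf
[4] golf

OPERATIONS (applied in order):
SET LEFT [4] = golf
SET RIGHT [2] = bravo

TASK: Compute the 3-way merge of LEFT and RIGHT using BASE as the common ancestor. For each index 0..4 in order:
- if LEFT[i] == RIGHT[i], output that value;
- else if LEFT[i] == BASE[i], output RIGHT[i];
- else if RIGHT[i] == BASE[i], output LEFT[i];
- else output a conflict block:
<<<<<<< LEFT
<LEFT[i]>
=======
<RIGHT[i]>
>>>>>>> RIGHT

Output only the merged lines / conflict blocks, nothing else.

Final LEFT:  [bravo, foxtrot, alpha, golf, golf]
Final RIGHT: [bravo, foxtrot, bravo, golf, golf]
i=0: L=bravo R=bravo -> agree -> bravo
i=1: L=foxtrot R=foxtrot -> agree -> foxtrot
i=2: L=alpha=BASE, R=bravo -> take RIGHT -> bravo
i=3: L=golf R=golf -> agree -> golf
i=4: L=golf R=golf -> agree -> golf

Answer: bravo
foxtrot
bravo
golf
golf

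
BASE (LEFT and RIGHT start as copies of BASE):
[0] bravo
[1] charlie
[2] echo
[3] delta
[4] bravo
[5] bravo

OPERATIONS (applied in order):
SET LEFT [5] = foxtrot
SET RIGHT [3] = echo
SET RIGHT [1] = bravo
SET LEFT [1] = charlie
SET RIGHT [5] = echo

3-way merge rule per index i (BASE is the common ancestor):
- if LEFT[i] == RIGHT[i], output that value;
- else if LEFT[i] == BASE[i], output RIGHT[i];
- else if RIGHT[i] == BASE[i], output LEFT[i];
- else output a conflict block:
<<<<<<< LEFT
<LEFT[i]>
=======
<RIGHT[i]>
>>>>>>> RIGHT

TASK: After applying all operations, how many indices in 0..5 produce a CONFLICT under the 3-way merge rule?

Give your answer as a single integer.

Answer: 1

Derivation:
Final LEFT:  [bravo, charlie, echo, delta, bravo, foxtrot]
Final RIGHT: [bravo, bravo, echo, echo, bravo, echo]
i=0: L=bravo R=bravo -> agree -> bravo
i=1: L=charlie=BASE, R=bravo -> take RIGHT -> bravo
i=2: L=echo R=echo -> agree -> echo
i=3: L=delta=BASE, R=echo -> take RIGHT -> echo
i=4: L=bravo R=bravo -> agree -> bravo
i=5: BASE=bravo L=foxtrot R=echo all differ -> CONFLICT
Conflict count: 1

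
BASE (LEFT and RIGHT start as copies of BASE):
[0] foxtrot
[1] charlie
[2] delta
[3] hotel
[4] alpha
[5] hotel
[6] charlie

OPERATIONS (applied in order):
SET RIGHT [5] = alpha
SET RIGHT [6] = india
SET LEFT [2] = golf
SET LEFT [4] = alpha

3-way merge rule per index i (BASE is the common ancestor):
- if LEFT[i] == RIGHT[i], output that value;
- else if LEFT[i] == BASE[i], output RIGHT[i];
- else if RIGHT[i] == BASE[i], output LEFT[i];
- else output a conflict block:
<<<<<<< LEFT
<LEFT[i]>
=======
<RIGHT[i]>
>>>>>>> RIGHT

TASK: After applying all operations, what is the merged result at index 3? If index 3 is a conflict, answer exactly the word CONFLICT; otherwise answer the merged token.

Answer: hotel

Derivation:
Final LEFT:  [foxtrot, charlie, golf, hotel, alpha, hotel, charlie]
Final RIGHT: [foxtrot, charlie, delta, hotel, alpha, alpha, india]
i=0: L=foxtrot R=foxtrot -> agree -> foxtrot
i=1: L=charlie R=charlie -> agree -> charlie
i=2: L=golf, R=delta=BASE -> take LEFT -> golf
i=3: L=hotel R=hotel -> agree -> hotel
i=4: L=alpha R=alpha -> agree -> alpha
i=5: L=hotel=BASE, R=alpha -> take RIGHT -> alpha
i=6: L=charlie=BASE, R=india -> take RIGHT -> india
Index 3 -> hotel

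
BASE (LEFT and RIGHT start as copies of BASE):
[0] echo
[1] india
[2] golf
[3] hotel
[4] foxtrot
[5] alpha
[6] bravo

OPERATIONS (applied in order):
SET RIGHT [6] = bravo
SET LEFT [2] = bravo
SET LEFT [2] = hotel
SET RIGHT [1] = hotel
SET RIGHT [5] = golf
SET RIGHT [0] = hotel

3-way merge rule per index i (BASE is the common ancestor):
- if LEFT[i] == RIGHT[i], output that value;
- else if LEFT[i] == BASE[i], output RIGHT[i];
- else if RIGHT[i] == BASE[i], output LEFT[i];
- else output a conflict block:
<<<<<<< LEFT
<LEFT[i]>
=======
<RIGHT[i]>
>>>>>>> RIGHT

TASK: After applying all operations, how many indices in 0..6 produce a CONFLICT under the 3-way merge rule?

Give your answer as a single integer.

Final LEFT:  [echo, india, hotel, hotel, foxtrot, alpha, bravo]
Final RIGHT: [hotel, hotel, golf, hotel, foxtrot, golf, bravo]
i=0: L=echo=BASE, R=hotel -> take RIGHT -> hotel
i=1: L=india=BASE, R=hotel -> take RIGHT -> hotel
i=2: L=hotel, R=golf=BASE -> take LEFT -> hotel
i=3: L=hotel R=hotel -> agree -> hotel
i=4: L=foxtrot R=foxtrot -> agree -> foxtrot
i=5: L=alpha=BASE, R=golf -> take RIGHT -> golf
i=6: L=bravo R=bravo -> agree -> bravo
Conflict count: 0

Answer: 0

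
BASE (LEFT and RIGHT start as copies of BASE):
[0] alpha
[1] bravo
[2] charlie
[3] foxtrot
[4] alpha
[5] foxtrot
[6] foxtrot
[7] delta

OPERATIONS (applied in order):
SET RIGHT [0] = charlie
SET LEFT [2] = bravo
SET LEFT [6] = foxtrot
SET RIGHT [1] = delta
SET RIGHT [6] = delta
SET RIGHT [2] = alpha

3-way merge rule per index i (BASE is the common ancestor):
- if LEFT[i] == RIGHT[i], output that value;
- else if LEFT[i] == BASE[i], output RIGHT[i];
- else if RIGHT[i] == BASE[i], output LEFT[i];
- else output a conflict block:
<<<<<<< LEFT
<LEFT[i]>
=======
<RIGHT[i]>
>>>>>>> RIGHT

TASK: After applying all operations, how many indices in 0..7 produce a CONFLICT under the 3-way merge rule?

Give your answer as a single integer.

Final LEFT:  [alpha, bravo, bravo, foxtrot, alpha, foxtrot, foxtrot, delta]
Final RIGHT: [charlie, delta, alpha, foxtrot, alpha, foxtrot, delta, delta]
i=0: L=alpha=BASE, R=charlie -> take RIGHT -> charlie
i=1: L=bravo=BASE, R=delta -> take RIGHT -> delta
i=2: BASE=charlie L=bravo R=alpha all differ -> CONFLICT
i=3: L=foxtrot R=foxtrot -> agree -> foxtrot
i=4: L=alpha R=alpha -> agree -> alpha
i=5: L=foxtrot R=foxtrot -> agree -> foxtrot
i=6: L=foxtrot=BASE, R=delta -> take RIGHT -> delta
i=7: L=delta R=delta -> agree -> delta
Conflict count: 1

Answer: 1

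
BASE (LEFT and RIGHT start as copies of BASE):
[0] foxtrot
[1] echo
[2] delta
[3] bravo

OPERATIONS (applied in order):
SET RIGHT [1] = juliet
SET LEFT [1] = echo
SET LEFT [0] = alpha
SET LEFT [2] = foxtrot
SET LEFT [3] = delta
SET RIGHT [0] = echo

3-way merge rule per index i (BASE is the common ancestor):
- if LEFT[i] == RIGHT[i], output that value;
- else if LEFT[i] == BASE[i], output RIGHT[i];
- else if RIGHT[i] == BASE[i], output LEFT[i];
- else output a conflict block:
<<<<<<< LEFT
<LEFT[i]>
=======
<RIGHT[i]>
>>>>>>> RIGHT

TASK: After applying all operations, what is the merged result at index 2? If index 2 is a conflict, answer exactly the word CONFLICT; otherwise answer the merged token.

Answer: foxtrot

Derivation:
Final LEFT:  [alpha, echo, foxtrot, delta]
Final RIGHT: [echo, juliet, delta, bravo]
i=0: BASE=foxtrot L=alpha R=echo all differ -> CONFLICT
i=1: L=echo=BASE, R=juliet -> take RIGHT -> juliet
i=2: L=foxtrot, R=delta=BASE -> take LEFT -> foxtrot
i=3: L=delta, R=bravo=BASE -> take LEFT -> delta
Index 2 -> foxtrot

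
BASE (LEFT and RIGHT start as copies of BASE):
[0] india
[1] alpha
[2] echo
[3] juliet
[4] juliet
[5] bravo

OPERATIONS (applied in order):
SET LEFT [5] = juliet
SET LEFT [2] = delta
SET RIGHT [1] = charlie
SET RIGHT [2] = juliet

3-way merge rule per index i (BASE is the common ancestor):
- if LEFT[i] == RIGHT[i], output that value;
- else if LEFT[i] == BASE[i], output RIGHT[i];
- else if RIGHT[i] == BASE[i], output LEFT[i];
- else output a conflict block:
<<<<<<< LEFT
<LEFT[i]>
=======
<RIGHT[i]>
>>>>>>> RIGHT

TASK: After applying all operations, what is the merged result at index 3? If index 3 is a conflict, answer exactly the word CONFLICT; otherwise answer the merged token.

Final LEFT:  [india, alpha, delta, juliet, juliet, juliet]
Final RIGHT: [india, charlie, juliet, juliet, juliet, bravo]
i=0: L=india R=india -> agree -> india
i=1: L=alpha=BASE, R=charlie -> take RIGHT -> charlie
i=2: BASE=echo L=delta R=juliet all differ -> CONFLICT
i=3: L=juliet R=juliet -> agree -> juliet
i=4: L=juliet R=juliet -> agree -> juliet
i=5: L=juliet, R=bravo=BASE -> take LEFT -> juliet
Index 3 -> juliet

Answer: juliet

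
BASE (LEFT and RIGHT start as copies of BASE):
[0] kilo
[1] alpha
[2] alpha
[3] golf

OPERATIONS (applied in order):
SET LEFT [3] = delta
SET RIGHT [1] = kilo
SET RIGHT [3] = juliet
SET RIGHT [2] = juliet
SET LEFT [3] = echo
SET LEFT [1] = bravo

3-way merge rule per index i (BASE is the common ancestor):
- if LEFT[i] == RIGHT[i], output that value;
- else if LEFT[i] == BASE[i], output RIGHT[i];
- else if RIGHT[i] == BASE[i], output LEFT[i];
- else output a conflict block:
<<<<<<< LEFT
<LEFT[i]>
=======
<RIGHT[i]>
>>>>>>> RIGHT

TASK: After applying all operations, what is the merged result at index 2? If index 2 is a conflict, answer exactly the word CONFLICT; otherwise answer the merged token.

Answer: juliet

Derivation:
Final LEFT:  [kilo, bravo, alpha, echo]
Final RIGHT: [kilo, kilo, juliet, juliet]
i=0: L=kilo R=kilo -> agree -> kilo
i=1: BASE=alpha L=bravo R=kilo all differ -> CONFLICT
i=2: L=alpha=BASE, R=juliet -> take RIGHT -> juliet
i=3: BASE=golf L=echo R=juliet all differ -> CONFLICT
Index 2 -> juliet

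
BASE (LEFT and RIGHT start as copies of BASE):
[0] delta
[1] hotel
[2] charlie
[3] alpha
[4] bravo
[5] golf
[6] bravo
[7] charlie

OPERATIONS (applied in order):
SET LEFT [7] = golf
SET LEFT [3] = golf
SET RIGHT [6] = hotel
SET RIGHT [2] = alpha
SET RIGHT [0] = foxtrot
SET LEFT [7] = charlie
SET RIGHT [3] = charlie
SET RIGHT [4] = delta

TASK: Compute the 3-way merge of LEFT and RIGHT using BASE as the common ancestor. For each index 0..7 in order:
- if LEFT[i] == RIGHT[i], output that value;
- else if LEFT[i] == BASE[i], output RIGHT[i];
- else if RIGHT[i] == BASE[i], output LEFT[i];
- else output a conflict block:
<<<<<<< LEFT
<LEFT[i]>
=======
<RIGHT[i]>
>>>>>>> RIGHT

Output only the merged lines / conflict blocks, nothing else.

Final LEFT:  [delta, hotel, charlie, golf, bravo, golf, bravo, charlie]
Final RIGHT: [foxtrot, hotel, alpha, charlie, delta, golf, hotel, charlie]
i=0: L=delta=BASE, R=foxtrot -> take RIGHT -> foxtrot
i=1: L=hotel R=hotel -> agree -> hotel
i=2: L=charlie=BASE, R=alpha -> take RIGHT -> alpha
i=3: BASE=alpha L=golf R=charlie all differ -> CONFLICT
i=4: L=bravo=BASE, R=delta -> take RIGHT -> delta
i=5: L=golf R=golf -> agree -> golf
i=6: L=bravo=BASE, R=hotel -> take RIGHT -> hotel
i=7: L=charlie R=charlie -> agree -> charlie

Answer: foxtrot
hotel
alpha
<<<<<<< LEFT
golf
=======
charlie
>>>>>>> RIGHT
delta
golf
hotel
charlie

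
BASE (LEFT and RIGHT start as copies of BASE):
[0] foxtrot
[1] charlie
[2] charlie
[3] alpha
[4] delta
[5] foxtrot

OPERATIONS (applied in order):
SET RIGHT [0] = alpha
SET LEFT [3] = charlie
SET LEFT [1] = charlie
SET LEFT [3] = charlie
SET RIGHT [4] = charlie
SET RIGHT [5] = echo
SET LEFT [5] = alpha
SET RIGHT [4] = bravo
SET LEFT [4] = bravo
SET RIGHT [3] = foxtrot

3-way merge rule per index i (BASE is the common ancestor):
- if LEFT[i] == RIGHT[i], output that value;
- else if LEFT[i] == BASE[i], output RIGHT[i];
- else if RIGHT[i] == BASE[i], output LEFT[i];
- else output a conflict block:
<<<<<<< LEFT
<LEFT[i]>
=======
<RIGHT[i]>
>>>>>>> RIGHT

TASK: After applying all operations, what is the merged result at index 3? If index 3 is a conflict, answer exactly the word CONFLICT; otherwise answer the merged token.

Answer: CONFLICT

Derivation:
Final LEFT:  [foxtrot, charlie, charlie, charlie, bravo, alpha]
Final RIGHT: [alpha, charlie, charlie, foxtrot, bravo, echo]
i=0: L=foxtrot=BASE, R=alpha -> take RIGHT -> alpha
i=1: L=charlie R=charlie -> agree -> charlie
i=2: L=charlie R=charlie -> agree -> charlie
i=3: BASE=alpha L=charlie R=foxtrot all differ -> CONFLICT
i=4: L=bravo R=bravo -> agree -> bravo
i=5: BASE=foxtrot L=alpha R=echo all differ -> CONFLICT
Index 3 -> CONFLICT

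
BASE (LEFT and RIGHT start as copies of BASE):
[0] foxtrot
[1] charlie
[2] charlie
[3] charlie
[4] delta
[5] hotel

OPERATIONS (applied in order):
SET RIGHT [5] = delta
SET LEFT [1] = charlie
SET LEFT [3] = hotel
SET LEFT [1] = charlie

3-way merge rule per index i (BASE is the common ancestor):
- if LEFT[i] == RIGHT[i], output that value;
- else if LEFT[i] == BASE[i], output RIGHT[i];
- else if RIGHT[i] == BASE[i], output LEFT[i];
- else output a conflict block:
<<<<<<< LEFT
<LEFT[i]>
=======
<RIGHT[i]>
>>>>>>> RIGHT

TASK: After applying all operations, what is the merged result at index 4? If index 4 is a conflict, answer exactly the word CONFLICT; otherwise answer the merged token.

Answer: delta

Derivation:
Final LEFT:  [foxtrot, charlie, charlie, hotel, delta, hotel]
Final RIGHT: [foxtrot, charlie, charlie, charlie, delta, delta]
i=0: L=foxtrot R=foxtrot -> agree -> foxtrot
i=1: L=charlie R=charlie -> agree -> charlie
i=2: L=charlie R=charlie -> agree -> charlie
i=3: L=hotel, R=charlie=BASE -> take LEFT -> hotel
i=4: L=delta R=delta -> agree -> delta
i=5: L=hotel=BASE, R=delta -> take RIGHT -> delta
Index 4 -> delta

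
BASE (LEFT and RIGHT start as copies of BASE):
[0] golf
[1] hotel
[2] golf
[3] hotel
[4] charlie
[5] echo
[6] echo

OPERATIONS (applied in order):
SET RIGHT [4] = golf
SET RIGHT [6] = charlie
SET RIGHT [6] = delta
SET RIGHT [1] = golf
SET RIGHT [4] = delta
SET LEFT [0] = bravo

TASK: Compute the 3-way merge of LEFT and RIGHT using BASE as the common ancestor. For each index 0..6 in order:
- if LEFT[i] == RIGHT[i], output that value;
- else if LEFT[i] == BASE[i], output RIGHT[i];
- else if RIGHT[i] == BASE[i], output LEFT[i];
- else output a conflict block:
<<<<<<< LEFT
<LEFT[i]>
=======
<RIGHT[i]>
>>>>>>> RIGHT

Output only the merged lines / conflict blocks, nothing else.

Final LEFT:  [bravo, hotel, golf, hotel, charlie, echo, echo]
Final RIGHT: [golf, golf, golf, hotel, delta, echo, delta]
i=0: L=bravo, R=golf=BASE -> take LEFT -> bravo
i=1: L=hotel=BASE, R=golf -> take RIGHT -> golf
i=2: L=golf R=golf -> agree -> golf
i=3: L=hotel R=hotel -> agree -> hotel
i=4: L=charlie=BASE, R=delta -> take RIGHT -> delta
i=5: L=echo R=echo -> agree -> echo
i=6: L=echo=BASE, R=delta -> take RIGHT -> delta

Answer: bravo
golf
golf
hotel
delta
echo
delta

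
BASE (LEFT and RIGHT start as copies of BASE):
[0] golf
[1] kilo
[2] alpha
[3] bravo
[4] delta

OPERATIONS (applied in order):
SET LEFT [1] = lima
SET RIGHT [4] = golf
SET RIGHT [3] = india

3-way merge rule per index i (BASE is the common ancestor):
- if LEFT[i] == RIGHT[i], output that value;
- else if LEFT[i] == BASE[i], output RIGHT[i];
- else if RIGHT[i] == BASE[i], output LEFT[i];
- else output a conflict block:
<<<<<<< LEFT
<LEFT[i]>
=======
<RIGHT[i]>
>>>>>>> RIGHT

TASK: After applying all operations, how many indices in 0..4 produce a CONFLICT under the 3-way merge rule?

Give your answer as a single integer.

Answer: 0

Derivation:
Final LEFT:  [golf, lima, alpha, bravo, delta]
Final RIGHT: [golf, kilo, alpha, india, golf]
i=0: L=golf R=golf -> agree -> golf
i=1: L=lima, R=kilo=BASE -> take LEFT -> lima
i=2: L=alpha R=alpha -> agree -> alpha
i=3: L=bravo=BASE, R=india -> take RIGHT -> india
i=4: L=delta=BASE, R=golf -> take RIGHT -> golf
Conflict count: 0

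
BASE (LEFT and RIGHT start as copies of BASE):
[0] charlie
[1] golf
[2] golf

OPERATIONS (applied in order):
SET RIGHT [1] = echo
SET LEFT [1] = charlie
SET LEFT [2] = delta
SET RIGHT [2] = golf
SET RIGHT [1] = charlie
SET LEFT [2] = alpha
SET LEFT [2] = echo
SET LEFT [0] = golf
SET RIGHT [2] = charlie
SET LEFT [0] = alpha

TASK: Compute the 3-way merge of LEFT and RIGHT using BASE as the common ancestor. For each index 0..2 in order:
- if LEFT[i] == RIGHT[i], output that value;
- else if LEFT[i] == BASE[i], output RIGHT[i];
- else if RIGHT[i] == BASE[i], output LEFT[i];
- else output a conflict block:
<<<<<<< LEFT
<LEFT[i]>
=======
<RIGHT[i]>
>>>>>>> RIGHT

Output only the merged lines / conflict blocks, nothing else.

Answer: alpha
charlie
<<<<<<< LEFT
echo
=======
charlie
>>>>>>> RIGHT

Derivation:
Final LEFT:  [alpha, charlie, echo]
Final RIGHT: [charlie, charlie, charlie]
i=0: L=alpha, R=charlie=BASE -> take LEFT -> alpha
i=1: L=charlie R=charlie -> agree -> charlie
i=2: BASE=golf L=echo R=charlie all differ -> CONFLICT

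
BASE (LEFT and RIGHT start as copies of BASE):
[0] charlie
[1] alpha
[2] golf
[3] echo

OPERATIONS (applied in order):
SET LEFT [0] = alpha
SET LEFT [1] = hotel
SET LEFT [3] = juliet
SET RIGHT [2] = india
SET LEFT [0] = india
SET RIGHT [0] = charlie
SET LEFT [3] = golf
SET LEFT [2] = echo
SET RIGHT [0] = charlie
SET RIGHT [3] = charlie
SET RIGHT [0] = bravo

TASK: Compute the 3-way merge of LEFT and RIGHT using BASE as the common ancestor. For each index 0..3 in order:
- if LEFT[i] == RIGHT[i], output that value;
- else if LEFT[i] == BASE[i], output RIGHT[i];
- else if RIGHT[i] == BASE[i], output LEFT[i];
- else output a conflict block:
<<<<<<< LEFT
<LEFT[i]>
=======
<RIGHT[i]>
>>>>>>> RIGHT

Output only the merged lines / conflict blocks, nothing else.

Final LEFT:  [india, hotel, echo, golf]
Final RIGHT: [bravo, alpha, india, charlie]
i=0: BASE=charlie L=india R=bravo all differ -> CONFLICT
i=1: L=hotel, R=alpha=BASE -> take LEFT -> hotel
i=2: BASE=golf L=echo R=india all differ -> CONFLICT
i=3: BASE=echo L=golf R=charlie all differ -> CONFLICT

Answer: <<<<<<< LEFT
india
=======
bravo
>>>>>>> RIGHT
hotel
<<<<<<< LEFT
echo
=======
india
>>>>>>> RIGHT
<<<<<<< LEFT
golf
=======
charlie
>>>>>>> RIGHT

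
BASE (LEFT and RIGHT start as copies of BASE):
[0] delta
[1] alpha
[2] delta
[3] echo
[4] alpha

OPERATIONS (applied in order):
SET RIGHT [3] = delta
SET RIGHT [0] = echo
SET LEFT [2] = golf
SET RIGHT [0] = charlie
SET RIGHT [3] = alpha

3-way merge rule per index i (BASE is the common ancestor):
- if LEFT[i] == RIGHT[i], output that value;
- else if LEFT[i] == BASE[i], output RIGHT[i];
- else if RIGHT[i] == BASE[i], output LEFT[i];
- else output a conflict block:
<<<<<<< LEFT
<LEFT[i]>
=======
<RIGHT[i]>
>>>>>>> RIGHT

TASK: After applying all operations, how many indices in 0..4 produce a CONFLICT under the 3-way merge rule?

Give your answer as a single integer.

Answer: 0

Derivation:
Final LEFT:  [delta, alpha, golf, echo, alpha]
Final RIGHT: [charlie, alpha, delta, alpha, alpha]
i=0: L=delta=BASE, R=charlie -> take RIGHT -> charlie
i=1: L=alpha R=alpha -> agree -> alpha
i=2: L=golf, R=delta=BASE -> take LEFT -> golf
i=3: L=echo=BASE, R=alpha -> take RIGHT -> alpha
i=4: L=alpha R=alpha -> agree -> alpha
Conflict count: 0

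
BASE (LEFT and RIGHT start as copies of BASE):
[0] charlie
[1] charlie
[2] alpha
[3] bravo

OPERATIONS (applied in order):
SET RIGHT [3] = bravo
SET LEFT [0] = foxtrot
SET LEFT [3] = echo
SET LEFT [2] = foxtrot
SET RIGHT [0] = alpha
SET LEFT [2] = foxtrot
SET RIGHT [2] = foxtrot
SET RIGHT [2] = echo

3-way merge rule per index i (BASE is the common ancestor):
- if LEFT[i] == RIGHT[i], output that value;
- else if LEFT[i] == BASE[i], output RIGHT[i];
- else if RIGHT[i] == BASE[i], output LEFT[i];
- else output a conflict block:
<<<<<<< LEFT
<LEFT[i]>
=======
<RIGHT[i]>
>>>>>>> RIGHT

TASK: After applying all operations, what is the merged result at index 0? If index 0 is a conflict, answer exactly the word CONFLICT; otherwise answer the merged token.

Final LEFT:  [foxtrot, charlie, foxtrot, echo]
Final RIGHT: [alpha, charlie, echo, bravo]
i=0: BASE=charlie L=foxtrot R=alpha all differ -> CONFLICT
i=1: L=charlie R=charlie -> agree -> charlie
i=2: BASE=alpha L=foxtrot R=echo all differ -> CONFLICT
i=3: L=echo, R=bravo=BASE -> take LEFT -> echo
Index 0 -> CONFLICT

Answer: CONFLICT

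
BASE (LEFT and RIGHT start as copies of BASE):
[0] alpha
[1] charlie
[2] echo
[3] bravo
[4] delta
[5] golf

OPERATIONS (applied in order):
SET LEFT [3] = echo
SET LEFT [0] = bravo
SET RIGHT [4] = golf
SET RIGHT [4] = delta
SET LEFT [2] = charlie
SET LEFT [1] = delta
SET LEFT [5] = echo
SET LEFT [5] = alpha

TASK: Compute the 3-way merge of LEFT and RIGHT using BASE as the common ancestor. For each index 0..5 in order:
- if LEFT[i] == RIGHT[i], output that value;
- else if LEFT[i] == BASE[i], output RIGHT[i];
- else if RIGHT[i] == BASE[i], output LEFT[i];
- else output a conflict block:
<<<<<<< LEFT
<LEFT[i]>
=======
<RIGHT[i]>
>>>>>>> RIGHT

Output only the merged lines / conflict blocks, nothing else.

Final LEFT:  [bravo, delta, charlie, echo, delta, alpha]
Final RIGHT: [alpha, charlie, echo, bravo, delta, golf]
i=0: L=bravo, R=alpha=BASE -> take LEFT -> bravo
i=1: L=delta, R=charlie=BASE -> take LEFT -> delta
i=2: L=charlie, R=echo=BASE -> take LEFT -> charlie
i=3: L=echo, R=bravo=BASE -> take LEFT -> echo
i=4: L=delta R=delta -> agree -> delta
i=5: L=alpha, R=golf=BASE -> take LEFT -> alpha

Answer: bravo
delta
charlie
echo
delta
alpha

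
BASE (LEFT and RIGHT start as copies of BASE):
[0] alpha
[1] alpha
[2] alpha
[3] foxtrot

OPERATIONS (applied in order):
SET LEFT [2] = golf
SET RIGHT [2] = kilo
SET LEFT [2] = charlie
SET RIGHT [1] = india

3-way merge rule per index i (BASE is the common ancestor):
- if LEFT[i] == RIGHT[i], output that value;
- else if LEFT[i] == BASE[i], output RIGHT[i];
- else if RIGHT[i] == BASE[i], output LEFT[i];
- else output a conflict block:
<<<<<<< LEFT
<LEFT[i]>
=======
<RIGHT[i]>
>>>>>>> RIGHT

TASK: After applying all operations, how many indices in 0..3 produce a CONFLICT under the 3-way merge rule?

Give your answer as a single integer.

Final LEFT:  [alpha, alpha, charlie, foxtrot]
Final RIGHT: [alpha, india, kilo, foxtrot]
i=0: L=alpha R=alpha -> agree -> alpha
i=1: L=alpha=BASE, R=india -> take RIGHT -> india
i=2: BASE=alpha L=charlie R=kilo all differ -> CONFLICT
i=3: L=foxtrot R=foxtrot -> agree -> foxtrot
Conflict count: 1

Answer: 1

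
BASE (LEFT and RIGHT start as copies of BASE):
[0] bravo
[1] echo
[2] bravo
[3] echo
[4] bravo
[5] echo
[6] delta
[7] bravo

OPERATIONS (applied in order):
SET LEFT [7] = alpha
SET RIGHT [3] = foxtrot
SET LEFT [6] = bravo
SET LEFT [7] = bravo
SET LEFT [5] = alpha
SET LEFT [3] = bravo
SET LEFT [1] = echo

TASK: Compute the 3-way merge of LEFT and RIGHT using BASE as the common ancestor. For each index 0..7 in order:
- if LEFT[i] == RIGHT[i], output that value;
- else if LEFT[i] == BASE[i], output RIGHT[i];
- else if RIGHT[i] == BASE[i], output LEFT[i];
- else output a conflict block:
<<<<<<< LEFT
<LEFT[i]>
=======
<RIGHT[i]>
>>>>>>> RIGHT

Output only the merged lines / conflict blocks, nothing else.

Answer: bravo
echo
bravo
<<<<<<< LEFT
bravo
=======
foxtrot
>>>>>>> RIGHT
bravo
alpha
bravo
bravo

Derivation:
Final LEFT:  [bravo, echo, bravo, bravo, bravo, alpha, bravo, bravo]
Final RIGHT: [bravo, echo, bravo, foxtrot, bravo, echo, delta, bravo]
i=0: L=bravo R=bravo -> agree -> bravo
i=1: L=echo R=echo -> agree -> echo
i=2: L=bravo R=bravo -> agree -> bravo
i=3: BASE=echo L=bravo R=foxtrot all differ -> CONFLICT
i=4: L=bravo R=bravo -> agree -> bravo
i=5: L=alpha, R=echo=BASE -> take LEFT -> alpha
i=6: L=bravo, R=delta=BASE -> take LEFT -> bravo
i=7: L=bravo R=bravo -> agree -> bravo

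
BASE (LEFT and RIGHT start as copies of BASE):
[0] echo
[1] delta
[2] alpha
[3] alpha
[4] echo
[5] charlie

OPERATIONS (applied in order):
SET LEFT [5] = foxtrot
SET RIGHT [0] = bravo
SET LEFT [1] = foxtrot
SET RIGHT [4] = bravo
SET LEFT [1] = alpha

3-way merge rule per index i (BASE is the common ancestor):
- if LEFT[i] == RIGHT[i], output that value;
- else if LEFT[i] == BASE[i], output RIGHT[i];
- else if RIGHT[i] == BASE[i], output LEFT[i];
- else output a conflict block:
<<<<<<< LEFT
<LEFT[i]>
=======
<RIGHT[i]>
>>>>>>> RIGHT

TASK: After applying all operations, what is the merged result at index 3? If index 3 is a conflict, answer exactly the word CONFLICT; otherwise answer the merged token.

Answer: alpha

Derivation:
Final LEFT:  [echo, alpha, alpha, alpha, echo, foxtrot]
Final RIGHT: [bravo, delta, alpha, alpha, bravo, charlie]
i=0: L=echo=BASE, R=bravo -> take RIGHT -> bravo
i=1: L=alpha, R=delta=BASE -> take LEFT -> alpha
i=2: L=alpha R=alpha -> agree -> alpha
i=3: L=alpha R=alpha -> agree -> alpha
i=4: L=echo=BASE, R=bravo -> take RIGHT -> bravo
i=5: L=foxtrot, R=charlie=BASE -> take LEFT -> foxtrot
Index 3 -> alpha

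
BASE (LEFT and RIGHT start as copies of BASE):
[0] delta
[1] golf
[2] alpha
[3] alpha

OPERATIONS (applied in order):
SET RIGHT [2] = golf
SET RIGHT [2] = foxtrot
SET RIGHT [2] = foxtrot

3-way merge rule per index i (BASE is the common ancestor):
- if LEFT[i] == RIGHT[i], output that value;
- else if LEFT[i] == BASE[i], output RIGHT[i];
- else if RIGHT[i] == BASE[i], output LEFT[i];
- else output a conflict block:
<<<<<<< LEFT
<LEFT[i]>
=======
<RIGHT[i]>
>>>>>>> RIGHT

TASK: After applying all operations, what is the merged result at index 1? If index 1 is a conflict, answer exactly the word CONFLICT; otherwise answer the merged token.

Final LEFT:  [delta, golf, alpha, alpha]
Final RIGHT: [delta, golf, foxtrot, alpha]
i=0: L=delta R=delta -> agree -> delta
i=1: L=golf R=golf -> agree -> golf
i=2: L=alpha=BASE, R=foxtrot -> take RIGHT -> foxtrot
i=3: L=alpha R=alpha -> agree -> alpha
Index 1 -> golf

Answer: golf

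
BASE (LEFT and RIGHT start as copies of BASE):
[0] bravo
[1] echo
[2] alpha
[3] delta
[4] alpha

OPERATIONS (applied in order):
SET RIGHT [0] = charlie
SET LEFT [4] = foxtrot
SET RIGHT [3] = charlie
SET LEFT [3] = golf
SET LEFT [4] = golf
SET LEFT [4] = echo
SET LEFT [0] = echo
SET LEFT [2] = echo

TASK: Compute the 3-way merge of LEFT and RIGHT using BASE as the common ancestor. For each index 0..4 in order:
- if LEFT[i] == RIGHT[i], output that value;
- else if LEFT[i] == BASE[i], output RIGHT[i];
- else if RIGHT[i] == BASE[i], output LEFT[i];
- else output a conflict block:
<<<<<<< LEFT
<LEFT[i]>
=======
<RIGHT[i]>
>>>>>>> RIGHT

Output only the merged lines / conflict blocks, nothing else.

Final LEFT:  [echo, echo, echo, golf, echo]
Final RIGHT: [charlie, echo, alpha, charlie, alpha]
i=0: BASE=bravo L=echo R=charlie all differ -> CONFLICT
i=1: L=echo R=echo -> agree -> echo
i=2: L=echo, R=alpha=BASE -> take LEFT -> echo
i=3: BASE=delta L=golf R=charlie all differ -> CONFLICT
i=4: L=echo, R=alpha=BASE -> take LEFT -> echo

Answer: <<<<<<< LEFT
echo
=======
charlie
>>>>>>> RIGHT
echo
echo
<<<<<<< LEFT
golf
=======
charlie
>>>>>>> RIGHT
echo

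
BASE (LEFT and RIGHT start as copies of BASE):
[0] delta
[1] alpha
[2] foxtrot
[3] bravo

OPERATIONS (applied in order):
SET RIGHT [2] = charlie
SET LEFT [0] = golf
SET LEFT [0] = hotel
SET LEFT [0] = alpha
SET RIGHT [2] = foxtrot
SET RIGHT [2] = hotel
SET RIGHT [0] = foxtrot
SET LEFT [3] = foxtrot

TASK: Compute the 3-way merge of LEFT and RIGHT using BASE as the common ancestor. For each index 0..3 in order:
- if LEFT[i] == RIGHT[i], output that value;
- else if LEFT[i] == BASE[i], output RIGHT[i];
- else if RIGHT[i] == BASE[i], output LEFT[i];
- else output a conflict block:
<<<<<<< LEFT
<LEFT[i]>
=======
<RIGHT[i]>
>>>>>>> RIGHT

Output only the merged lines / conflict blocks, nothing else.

Answer: <<<<<<< LEFT
alpha
=======
foxtrot
>>>>>>> RIGHT
alpha
hotel
foxtrot

Derivation:
Final LEFT:  [alpha, alpha, foxtrot, foxtrot]
Final RIGHT: [foxtrot, alpha, hotel, bravo]
i=0: BASE=delta L=alpha R=foxtrot all differ -> CONFLICT
i=1: L=alpha R=alpha -> agree -> alpha
i=2: L=foxtrot=BASE, R=hotel -> take RIGHT -> hotel
i=3: L=foxtrot, R=bravo=BASE -> take LEFT -> foxtrot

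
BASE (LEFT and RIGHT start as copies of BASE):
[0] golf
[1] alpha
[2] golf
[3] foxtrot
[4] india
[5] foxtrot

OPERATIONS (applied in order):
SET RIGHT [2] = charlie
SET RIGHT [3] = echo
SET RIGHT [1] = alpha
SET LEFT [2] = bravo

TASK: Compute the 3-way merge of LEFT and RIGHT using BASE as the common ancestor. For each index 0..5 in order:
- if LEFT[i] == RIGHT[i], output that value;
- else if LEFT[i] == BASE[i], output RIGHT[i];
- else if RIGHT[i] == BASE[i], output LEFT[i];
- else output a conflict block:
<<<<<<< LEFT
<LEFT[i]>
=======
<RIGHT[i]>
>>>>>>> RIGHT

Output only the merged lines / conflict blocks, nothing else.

Answer: golf
alpha
<<<<<<< LEFT
bravo
=======
charlie
>>>>>>> RIGHT
echo
india
foxtrot

Derivation:
Final LEFT:  [golf, alpha, bravo, foxtrot, india, foxtrot]
Final RIGHT: [golf, alpha, charlie, echo, india, foxtrot]
i=0: L=golf R=golf -> agree -> golf
i=1: L=alpha R=alpha -> agree -> alpha
i=2: BASE=golf L=bravo R=charlie all differ -> CONFLICT
i=3: L=foxtrot=BASE, R=echo -> take RIGHT -> echo
i=4: L=india R=india -> agree -> india
i=5: L=foxtrot R=foxtrot -> agree -> foxtrot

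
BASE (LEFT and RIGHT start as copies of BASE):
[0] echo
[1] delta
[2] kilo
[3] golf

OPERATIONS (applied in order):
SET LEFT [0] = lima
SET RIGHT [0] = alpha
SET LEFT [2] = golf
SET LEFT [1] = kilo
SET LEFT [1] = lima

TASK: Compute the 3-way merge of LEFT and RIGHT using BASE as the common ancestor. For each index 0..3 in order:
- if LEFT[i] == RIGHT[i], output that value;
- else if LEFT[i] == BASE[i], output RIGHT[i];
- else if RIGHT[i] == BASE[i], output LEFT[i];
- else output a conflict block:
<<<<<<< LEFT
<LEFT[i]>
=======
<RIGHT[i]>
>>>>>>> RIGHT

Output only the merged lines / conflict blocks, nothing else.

Final LEFT:  [lima, lima, golf, golf]
Final RIGHT: [alpha, delta, kilo, golf]
i=0: BASE=echo L=lima R=alpha all differ -> CONFLICT
i=1: L=lima, R=delta=BASE -> take LEFT -> lima
i=2: L=golf, R=kilo=BASE -> take LEFT -> golf
i=3: L=golf R=golf -> agree -> golf

Answer: <<<<<<< LEFT
lima
=======
alpha
>>>>>>> RIGHT
lima
golf
golf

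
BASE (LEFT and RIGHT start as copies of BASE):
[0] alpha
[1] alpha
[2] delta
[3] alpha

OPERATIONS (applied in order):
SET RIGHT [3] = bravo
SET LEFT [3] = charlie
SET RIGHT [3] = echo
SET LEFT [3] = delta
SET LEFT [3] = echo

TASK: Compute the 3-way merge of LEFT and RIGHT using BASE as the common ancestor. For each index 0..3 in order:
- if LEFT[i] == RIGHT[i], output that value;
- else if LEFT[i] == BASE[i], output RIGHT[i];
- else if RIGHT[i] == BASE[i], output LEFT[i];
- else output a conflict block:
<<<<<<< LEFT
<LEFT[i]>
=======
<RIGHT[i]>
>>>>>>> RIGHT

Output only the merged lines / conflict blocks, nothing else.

Final LEFT:  [alpha, alpha, delta, echo]
Final RIGHT: [alpha, alpha, delta, echo]
i=0: L=alpha R=alpha -> agree -> alpha
i=1: L=alpha R=alpha -> agree -> alpha
i=2: L=delta R=delta -> agree -> delta
i=3: L=echo R=echo -> agree -> echo

Answer: alpha
alpha
delta
echo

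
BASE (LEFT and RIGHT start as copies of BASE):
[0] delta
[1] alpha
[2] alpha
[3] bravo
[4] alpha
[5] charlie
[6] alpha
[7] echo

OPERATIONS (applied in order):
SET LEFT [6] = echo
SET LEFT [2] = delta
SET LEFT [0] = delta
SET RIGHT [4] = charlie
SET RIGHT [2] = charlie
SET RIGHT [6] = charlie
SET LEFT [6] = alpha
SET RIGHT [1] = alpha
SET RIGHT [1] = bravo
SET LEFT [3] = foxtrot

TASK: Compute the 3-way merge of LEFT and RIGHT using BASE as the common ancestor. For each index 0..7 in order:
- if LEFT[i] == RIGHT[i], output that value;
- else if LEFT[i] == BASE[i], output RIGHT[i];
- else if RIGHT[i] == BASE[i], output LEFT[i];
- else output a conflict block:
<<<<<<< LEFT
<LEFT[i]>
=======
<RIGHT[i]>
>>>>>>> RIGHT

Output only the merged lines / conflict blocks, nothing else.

Answer: delta
bravo
<<<<<<< LEFT
delta
=======
charlie
>>>>>>> RIGHT
foxtrot
charlie
charlie
charlie
echo

Derivation:
Final LEFT:  [delta, alpha, delta, foxtrot, alpha, charlie, alpha, echo]
Final RIGHT: [delta, bravo, charlie, bravo, charlie, charlie, charlie, echo]
i=0: L=delta R=delta -> agree -> delta
i=1: L=alpha=BASE, R=bravo -> take RIGHT -> bravo
i=2: BASE=alpha L=delta R=charlie all differ -> CONFLICT
i=3: L=foxtrot, R=bravo=BASE -> take LEFT -> foxtrot
i=4: L=alpha=BASE, R=charlie -> take RIGHT -> charlie
i=5: L=charlie R=charlie -> agree -> charlie
i=6: L=alpha=BASE, R=charlie -> take RIGHT -> charlie
i=7: L=echo R=echo -> agree -> echo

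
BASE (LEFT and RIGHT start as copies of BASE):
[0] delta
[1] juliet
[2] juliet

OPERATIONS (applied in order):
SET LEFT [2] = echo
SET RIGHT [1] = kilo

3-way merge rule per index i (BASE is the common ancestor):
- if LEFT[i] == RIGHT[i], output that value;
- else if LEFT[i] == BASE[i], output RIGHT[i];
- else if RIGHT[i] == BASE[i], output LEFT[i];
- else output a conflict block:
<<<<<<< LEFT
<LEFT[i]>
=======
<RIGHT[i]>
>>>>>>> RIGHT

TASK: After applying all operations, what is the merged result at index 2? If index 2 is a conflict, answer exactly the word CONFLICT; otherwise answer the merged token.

Final LEFT:  [delta, juliet, echo]
Final RIGHT: [delta, kilo, juliet]
i=0: L=delta R=delta -> agree -> delta
i=1: L=juliet=BASE, R=kilo -> take RIGHT -> kilo
i=2: L=echo, R=juliet=BASE -> take LEFT -> echo
Index 2 -> echo

Answer: echo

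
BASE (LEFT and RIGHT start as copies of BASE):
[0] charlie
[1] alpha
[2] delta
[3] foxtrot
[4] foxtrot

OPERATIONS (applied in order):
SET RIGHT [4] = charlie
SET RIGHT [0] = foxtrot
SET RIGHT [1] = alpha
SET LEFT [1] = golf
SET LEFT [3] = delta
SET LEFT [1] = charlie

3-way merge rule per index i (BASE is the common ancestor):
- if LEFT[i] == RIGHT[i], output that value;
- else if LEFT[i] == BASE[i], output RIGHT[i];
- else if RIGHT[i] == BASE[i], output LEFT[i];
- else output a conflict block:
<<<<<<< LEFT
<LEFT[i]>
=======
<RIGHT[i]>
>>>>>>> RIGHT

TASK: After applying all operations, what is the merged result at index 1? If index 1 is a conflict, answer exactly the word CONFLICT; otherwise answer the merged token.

Answer: charlie

Derivation:
Final LEFT:  [charlie, charlie, delta, delta, foxtrot]
Final RIGHT: [foxtrot, alpha, delta, foxtrot, charlie]
i=0: L=charlie=BASE, R=foxtrot -> take RIGHT -> foxtrot
i=1: L=charlie, R=alpha=BASE -> take LEFT -> charlie
i=2: L=delta R=delta -> agree -> delta
i=3: L=delta, R=foxtrot=BASE -> take LEFT -> delta
i=4: L=foxtrot=BASE, R=charlie -> take RIGHT -> charlie
Index 1 -> charlie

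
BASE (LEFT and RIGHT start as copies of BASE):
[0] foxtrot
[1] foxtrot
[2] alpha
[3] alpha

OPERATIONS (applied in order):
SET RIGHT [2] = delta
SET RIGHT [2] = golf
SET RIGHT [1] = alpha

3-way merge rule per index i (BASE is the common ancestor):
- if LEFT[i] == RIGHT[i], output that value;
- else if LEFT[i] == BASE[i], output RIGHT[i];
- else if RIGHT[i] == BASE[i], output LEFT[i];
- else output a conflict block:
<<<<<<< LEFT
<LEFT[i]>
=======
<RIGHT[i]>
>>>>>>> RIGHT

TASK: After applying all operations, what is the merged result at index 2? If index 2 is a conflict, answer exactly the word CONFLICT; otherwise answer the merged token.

Final LEFT:  [foxtrot, foxtrot, alpha, alpha]
Final RIGHT: [foxtrot, alpha, golf, alpha]
i=0: L=foxtrot R=foxtrot -> agree -> foxtrot
i=1: L=foxtrot=BASE, R=alpha -> take RIGHT -> alpha
i=2: L=alpha=BASE, R=golf -> take RIGHT -> golf
i=3: L=alpha R=alpha -> agree -> alpha
Index 2 -> golf

Answer: golf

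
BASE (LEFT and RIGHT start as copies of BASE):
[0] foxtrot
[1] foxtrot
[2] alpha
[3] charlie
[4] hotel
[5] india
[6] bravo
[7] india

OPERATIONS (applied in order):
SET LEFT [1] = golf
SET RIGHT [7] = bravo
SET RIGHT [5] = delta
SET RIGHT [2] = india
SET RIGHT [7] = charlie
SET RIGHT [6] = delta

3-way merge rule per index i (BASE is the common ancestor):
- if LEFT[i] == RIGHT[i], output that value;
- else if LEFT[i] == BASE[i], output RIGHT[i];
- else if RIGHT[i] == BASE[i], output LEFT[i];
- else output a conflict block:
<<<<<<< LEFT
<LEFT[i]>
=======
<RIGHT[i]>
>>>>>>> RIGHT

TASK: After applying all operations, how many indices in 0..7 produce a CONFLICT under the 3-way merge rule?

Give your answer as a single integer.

Answer: 0

Derivation:
Final LEFT:  [foxtrot, golf, alpha, charlie, hotel, india, bravo, india]
Final RIGHT: [foxtrot, foxtrot, india, charlie, hotel, delta, delta, charlie]
i=0: L=foxtrot R=foxtrot -> agree -> foxtrot
i=1: L=golf, R=foxtrot=BASE -> take LEFT -> golf
i=2: L=alpha=BASE, R=india -> take RIGHT -> india
i=3: L=charlie R=charlie -> agree -> charlie
i=4: L=hotel R=hotel -> agree -> hotel
i=5: L=india=BASE, R=delta -> take RIGHT -> delta
i=6: L=bravo=BASE, R=delta -> take RIGHT -> delta
i=7: L=india=BASE, R=charlie -> take RIGHT -> charlie
Conflict count: 0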